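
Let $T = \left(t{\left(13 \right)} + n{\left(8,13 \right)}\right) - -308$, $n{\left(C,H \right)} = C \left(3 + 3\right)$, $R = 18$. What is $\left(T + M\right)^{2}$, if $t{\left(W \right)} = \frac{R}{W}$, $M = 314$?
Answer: $\frac{76177984}{169} \approx 4.5076 \cdot 10^{5}$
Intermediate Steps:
$n{\left(C,H \right)} = 6 C$ ($n{\left(C,H \right)} = C 6 = 6 C$)
$t{\left(W \right)} = \frac{18}{W}$
$T = \frac{4646}{13}$ ($T = \left(\frac{18}{13} + 6 \cdot 8\right) - -308 = \left(18 \cdot \frac{1}{13} + 48\right) + 308 = \left(\frac{18}{13} + 48\right) + 308 = \frac{642}{13} + 308 = \frac{4646}{13} \approx 357.38$)
$\left(T + M\right)^{2} = \left(\frac{4646}{13} + 314\right)^{2} = \left(\frac{8728}{13}\right)^{2} = \frac{76177984}{169}$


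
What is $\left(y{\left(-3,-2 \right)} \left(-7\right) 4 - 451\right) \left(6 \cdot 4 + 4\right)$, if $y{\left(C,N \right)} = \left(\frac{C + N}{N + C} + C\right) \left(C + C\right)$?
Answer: $-22036$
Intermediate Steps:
$y{\left(C,N \right)} = 2 C \left(1 + C\right)$ ($y{\left(C,N \right)} = \left(\frac{C + N}{C + N} + C\right) 2 C = \left(1 + C\right) 2 C = 2 C \left(1 + C\right)$)
$\left(y{\left(-3,-2 \right)} \left(-7\right) 4 - 451\right) \left(6 \cdot 4 + 4\right) = \left(2 \left(-3\right) \left(1 - 3\right) \left(-7\right) 4 - 451\right) \left(6 \cdot 4 + 4\right) = \left(2 \left(-3\right) \left(-2\right) \left(-7\right) 4 - 451\right) \left(24 + 4\right) = \left(12 \left(-7\right) 4 - 451\right) 28 = \left(\left(-84\right) 4 - 451\right) 28 = \left(-336 - 451\right) 28 = \left(-787\right) 28 = -22036$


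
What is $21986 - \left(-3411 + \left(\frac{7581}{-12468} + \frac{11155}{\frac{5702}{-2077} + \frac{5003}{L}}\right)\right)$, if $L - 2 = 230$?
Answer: $\frac{934849134188933}{37688133252} \approx 24805.0$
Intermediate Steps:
$L = 232$ ($L = 2 + 230 = 232$)
$21986 - \left(-3411 + \left(\frac{7581}{-12468} + \frac{11155}{\frac{5702}{-2077} + \frac{5003}{L}}\right)\right) = 21986 - \left(-3411 + \left(\frac{7581}{-12468} + \frac{11155}{\frac{5702}{-2077} + \frac{5003}{232}}\right)\right) = 21986 - \left(-3411 + \left(7581 \left(- \frac{1}{12468}\right) + \frac{11155}{5702 \left(- \frac{1}{2077}\right) + 5003 \cdot \frac{1}{232}}\right)\right) = 21986 - \left(-3411 - \left(\frac{2527}{4156} - \frac{11155}{- \frac{5702}{2077} + \frac{5003}{232}}\right)\right) = 21986 - \left(-3411 - \left(\frac{2527}{4156} - \frac{11155}{\frac{9068367}{481864}}\right)\right) = 21986 - \left(-3411 + \left(- \frac{2527}{4156} + 11155 \cdot \frac{481864}{9068367}\right)\right) = 21986 - \left(-3411 + \left(- \frac{2527}{4156} + \frac{5375192920}{9068367}\right)\right) = 21986 - \left(-3411 + \frac{22316386012111}{37688133252}\right) = 21986 - - \frac{106237836510461}{37688133252} = 21986 + \frac{106237836510461}{37688133252} = \frac{934849134188933}{37688133252}$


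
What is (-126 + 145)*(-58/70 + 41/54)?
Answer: -2489/1890 ≈ -1.3169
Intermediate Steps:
(-126 + 145)*(-58/70 + 41/54) = 19*(-58*1/70 + 41*(1/54)) = 19*(-29/35 + 41/54) = 19*(-131/1890) = -2489/1890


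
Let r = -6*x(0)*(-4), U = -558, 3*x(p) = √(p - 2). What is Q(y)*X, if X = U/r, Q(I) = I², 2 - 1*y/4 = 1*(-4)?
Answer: 20088*I*√2 ≈ 28409.0*I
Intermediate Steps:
x(p) = √(-2 + p)/3 (x(p) = √(p - 2)/3 = √(-2 + p)/3)
y = 24 (y = 8 - 4*(-4) = 8 + 16 = 24)
r = 8*I*√2 (r = -2*√(-2 + 0)*(-4) = -2*√(-2)*(-4) = -2*I*√2*(-4) = 8*I*√2 ≈ 11.314*I)
X = 279*I*√2/8 (X = -558*(-I*√2/16) = -(-279)*I*√2/8 = 279*I*√2/8 ≈ 49.321*I)
Q(y)*X = 24²*(279*I*√2/8) = 576*(279*I*√2/8) = 20088*I*√2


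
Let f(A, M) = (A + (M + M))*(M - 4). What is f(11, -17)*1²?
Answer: 483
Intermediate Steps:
f(A, M) = (-4 + M)*(A + 2*M) (f(A, M) = (A + 2*M)*(-4 + M) = (-4 + M)*(A + 2*M))
f(11, -17)*1² = (-8*(-17) - 4*11 + 2*(-17)² + 11*(-17))*1² = (136 - 44 + 2*289 - 187)*1 = (136 - 44 + 578 - 187)*1 = 483*1 = 483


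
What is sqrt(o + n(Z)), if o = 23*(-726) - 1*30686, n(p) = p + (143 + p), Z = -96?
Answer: I*sqrt(47433) ≈ 217.79*I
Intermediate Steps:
n(p) = 143 + 2*p
o = -47384 (o = -16698 - 30686 = -47384)
sqrt(o + n(Z)) = sqrt(-47384 + (143 + 2*(-96))) = sqrt(-47384 + (143 - 192)) = sqrt(-47384 - 49) = sqrt(-47433) = I*sqrt(47433)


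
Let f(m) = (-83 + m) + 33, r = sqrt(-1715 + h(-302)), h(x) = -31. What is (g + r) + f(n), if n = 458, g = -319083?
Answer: -318675 + 3*I*sqrt(194) ≈ -3.1868e+5 + 41.785*I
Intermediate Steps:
r = 3*I*sqrt(194) (r = sqrt(-1715 - 31) = sqrt(-1746) = 3*I*sqrt(194) ≈ 41.785*I)
f(m) = -50 + m
(g + r) + f(n) = (-319083 + 3*I*sqrt(194)) + (-50 + 458) = (-319083 + 3*I*sqrt(194)) + 408 = -318675 + 3*I*sqrt(194)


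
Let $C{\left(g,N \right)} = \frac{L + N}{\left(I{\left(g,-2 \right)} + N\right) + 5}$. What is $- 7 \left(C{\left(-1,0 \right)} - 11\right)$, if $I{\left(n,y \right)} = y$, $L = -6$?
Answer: $91$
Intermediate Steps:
$C{\left(g,N \right)} = \frac{-6 + N}{3 + N}$ ($C{\left(g,N \right)} = \frac{-6 + N}{\left(-2 + N\right) + 5} = \frac{-6 + N}{3 + N}$)
$- 7 \left(C{\left(-1,0 \right)} - 11\right) = - 7 \left(\frac{-6 + 0}{3 + 0} - 11\right) = - 7 \left(\frac{1}{3} \left(-6\right) - 11\right) = - 7 \left(-2 - 11\right) = \left(-7\right) \left(-13\right) = 91$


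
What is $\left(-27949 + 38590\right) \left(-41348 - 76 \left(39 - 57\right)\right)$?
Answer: $-425427180$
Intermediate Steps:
$\left(-27949 + 38590\right) \left(-41348 - 76 \left(39 - 57\right)\right) = 10641 \left(-41348 - -1368\right) = 10641 \left(-41348 + 1368\right) = 10641 \left(-39980\right) = -425427180$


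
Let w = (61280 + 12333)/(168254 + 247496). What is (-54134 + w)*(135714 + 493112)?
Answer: -7076222017052331/207875 ≈ -3.4041e+10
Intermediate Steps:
w = 73613/415750 ≈ 0.17706
(-54134 + w)*(135714 + 493112) = (-54134 + 73613/415750)*(135714 + 493112) = -22506136887/415750*628826 = -7076222017052331/207875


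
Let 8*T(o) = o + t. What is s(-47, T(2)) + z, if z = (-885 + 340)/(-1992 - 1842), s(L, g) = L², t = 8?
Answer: 8469851/3834 ≈ 2209.1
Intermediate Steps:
T(o) = 1 + o/8 (T(o) = (o + 8)/8 = (8 + o)/8 = 1 + o/8)
z = 545/3834 (z = -545/(-3834) = -545*(-1/3834) = 545/3834 ≈ 0.14215)
s(-47, T(2)) + z = (-47)² + 545/3834 = 2209 + 545/3834 = 8469851/3834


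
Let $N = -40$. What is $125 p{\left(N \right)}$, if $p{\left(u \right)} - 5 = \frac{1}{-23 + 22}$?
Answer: $500$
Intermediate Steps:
$p{\left(u \right)} = 4$ ($p{\left(u \right)} = 5 + \frac{1}{-23 + 22} = 5 + \frac{1}{-1} = 5 - 1 = 4$)
$125 p{\left(N \right)} = 125 \cdot 4 = 500$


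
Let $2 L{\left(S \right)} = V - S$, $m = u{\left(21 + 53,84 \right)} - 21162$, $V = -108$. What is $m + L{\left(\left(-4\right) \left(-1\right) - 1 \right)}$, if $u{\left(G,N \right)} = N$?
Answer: $- \frac{42267}{2} \approx -21134.0$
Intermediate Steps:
$m = -21078$ ($m = 84 - 21162 = -21078$)
$L{\left(S \right)} = -54 - \frac{S}{2}$ ($L{\left(S \right)} = \frac{-108 - S}{2} = -54 - \frac{S}{2}$)
$m + L{\left(\left(-4\right) \left(-1\right) - 1 \right)} = -21078 - \left(54 + \frac{\left(-4\right) \left(-1\right) - 1}{2}\right) = -21078 - \left(54 + \frac{4 - 1}{2}\right) = -21078 - \frac{111}{2} = - \frac{42267}{2}$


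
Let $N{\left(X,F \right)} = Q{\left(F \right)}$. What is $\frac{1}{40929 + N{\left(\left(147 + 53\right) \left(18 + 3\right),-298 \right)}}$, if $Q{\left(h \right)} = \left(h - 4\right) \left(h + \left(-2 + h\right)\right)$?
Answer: $\frac{1}{221525} \approx 4.5142 \cdot 10^{-6}$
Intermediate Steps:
$Q{\left(h \right)} = \left(-4 + h\right) \left(-2 + 2 h\right)$
$N{\left(X,F \right)} = 8 - 10 F + 2 F^{2}$
$\frac{1}{40929 + N{\left(\left(147 + 53\right) \left(18 + 3\right),-298 \right)}} = \frac{1}{40929 + \left(8 - -2980 + 2 \left(-298\right)^{2}\right)} = \frac{1}{40929 + \left(8 + 2980 + 2 \cdot 88804\right)} = \frac{1}{40929 + \left(8 + 2980 + 177608\right)} = \frac{1}{40929 + 180596} = \frac{1}{221525}$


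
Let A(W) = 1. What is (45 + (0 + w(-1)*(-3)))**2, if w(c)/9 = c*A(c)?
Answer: 5184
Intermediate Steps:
w(c) = 9*c (w(c) = 9*(c*1) = 9*c)
(45 + (0 + w(-1)*(-3)))**2 = (45 + (0 + (9*(-1))*(-3)))**2 = (45 + (0 - 9*(-3)))**2 = (45 + (0 + 27))**2 = (45 + 27)**2 = 72**2 = 5184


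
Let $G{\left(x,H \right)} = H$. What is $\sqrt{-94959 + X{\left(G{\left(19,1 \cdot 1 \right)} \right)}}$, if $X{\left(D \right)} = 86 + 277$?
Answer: $2 i \sqrt{23649} \approx 307.56 i$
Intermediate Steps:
$X{\left(D \right)} = 363$
$\sqrt{-94959 + X{\left(G{\left(19,1 \cdot 1 \right)} \right)}} = \sqrt{-94959 + 363} = \sqrt{-94596} = 2 i \sqrt{23649}$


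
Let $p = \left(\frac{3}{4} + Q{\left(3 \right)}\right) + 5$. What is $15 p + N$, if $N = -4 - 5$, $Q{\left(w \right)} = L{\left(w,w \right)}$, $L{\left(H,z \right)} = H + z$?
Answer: $\frac{669}{4} \approx 167.25$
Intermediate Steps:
$Q{\left(w \right)} = 2 w$ ($Q{\left(w \right)} = w + w = 2 w$)
$N = -9$ ($N = -4 - 5 = -9$)
$p = \frac{47}{4}$ ($p = \left(\frac{3}{4} + 2 \cdot 3\right) + 5 = \left(3 \cdot \frac{1}{4} + 6\right) + 5 = \left(\frac{3}{4} + 6\right) + 5 = \frac{27}{4} + 5 = \frac{47}{4} \approx 11.75$)
$15 p + N = 15 \cdot \frac{47}{4} - 9 = \frac{705}{4} - 9 = \frac{669}{4}$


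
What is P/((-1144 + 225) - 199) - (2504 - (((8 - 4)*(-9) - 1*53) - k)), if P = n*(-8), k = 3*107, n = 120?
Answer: -1628446/559 ≈ -2913.1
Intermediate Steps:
k = 321
P = -960 (P = 120*(-8) = -960)
P/((-1144 + 225) - 199) - (2504 - (((8 - 4)*(-9) - 1*53) - k)) = -960/((-1144 + 225) - 199) - (2504 - (((8 - 4)*(-9) - 1*53) - 1*321)) = -960/(-919 - 199) - (2504 - ((4*(-9) - 53) - 321)) = -960/(-1118) - (2504 - ((-36 - 53) - 321)) = -960*(-1/1118) - (2504 - (-89 - 321)) = 480/559 - (2504 - 1*(-410)) = 480/559 - (2504 + 410) = 480/559 - 1*2914 = 480/559 - 2914 = -1628446/559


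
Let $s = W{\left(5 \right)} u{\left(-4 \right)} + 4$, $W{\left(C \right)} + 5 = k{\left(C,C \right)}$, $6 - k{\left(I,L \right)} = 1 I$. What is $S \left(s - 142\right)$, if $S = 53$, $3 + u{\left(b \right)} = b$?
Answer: $-5830$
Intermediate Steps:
$u{\left(b \right)} = -3 + b$
$k{\left(I,L \right)} = 6 - I$ ($k{\left(I,L \right)} = 6 - 1 I = 6 - I$)
$W{\left(C \right)} = 1 - C$ ($W{\left(C \right)} = -5 - \left(-6 + C\right) = 1 - C$)
$s = 32$ ($s = \left(1 - 5\right) \left(-3 - 4\right) + 4 = \left(1 - 5\right) \left(-7\right) + 4 = \left(-4\right) \left(-7\right) + 4 = 28 + 4 = 32$)
$S \left(s - 142\right) = 53 \left(32 - 142\right) = 53 \left(-110\right) = -5830$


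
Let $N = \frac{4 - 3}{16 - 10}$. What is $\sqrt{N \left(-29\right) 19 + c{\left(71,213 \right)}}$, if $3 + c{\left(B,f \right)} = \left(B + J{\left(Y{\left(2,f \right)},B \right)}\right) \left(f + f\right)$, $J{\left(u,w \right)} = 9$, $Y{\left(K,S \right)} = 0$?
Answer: $\frac{\sqrt{1223466}}{6} \approx 184.35$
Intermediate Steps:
$N = \frac{1}{6}$ ($N = 1 \cdot \frac{1}{6} = \frac{1}{6} \approx 0.16667$)
$c{\left(B,f \right)} = -3 + 2 f \left(9 + B\right)$ ($c{\left(B,f \right)} = -3 + \left(B + 9\right) \left(f + f\right) = -3 + \left(9 + B\right) 2 f = -3 + 2 f \left(9 + B\right)$)
$\sqrt{N \left(-29\right) 19 + c{\left(71,213 \right)}} = \sqrt{\frac{1}{6} \left(-29\right) 19 + \left(-3 + 18 \cdot 213 + 2 \cdot 71 \cdot 213\right)} = \sqrt{\left(- \frac{29}{6}\right) 19 + \left(-3 + 3834 + 30246\right)} = \sqrt{- \frac{551}{6} + 34077} = \sqrt{\frac{203911}{6}} = \frac{\sqrt{1223466}}{6}$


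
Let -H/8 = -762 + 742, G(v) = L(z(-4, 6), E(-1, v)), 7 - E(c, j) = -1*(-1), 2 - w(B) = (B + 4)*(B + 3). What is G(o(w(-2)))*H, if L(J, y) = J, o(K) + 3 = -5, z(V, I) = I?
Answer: 960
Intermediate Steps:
w(B) = 2 - (3 + B)*(4 + B) (w(B) = 2 - (B + 4)*(B + 3) = 2 - (4 + B)*(3 + B) = 2 - (3 + B)*(4 + B))
E(c, j) = 6 (E(c, j) = 7 - (-1)*(-1) = 7 - 1*1 = 7 - 1 = 6)
o(K) = -8 (o(K) = -3 - 5 = -8)
G(v) = 6
H = 160 (H = -8*(-762 + 742) = -8*(-20) = 160)
G(o(w(-2)))*H = 6*160 = 960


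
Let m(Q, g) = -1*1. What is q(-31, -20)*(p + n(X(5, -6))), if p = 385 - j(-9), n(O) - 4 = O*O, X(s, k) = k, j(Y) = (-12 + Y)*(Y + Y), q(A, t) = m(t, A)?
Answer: -47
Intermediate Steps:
m(Q, g) = -1
q(A, t) = -1
j(Y) = 2*Y*(-12 + Y) (j(Y) = (-12 + Y)*(2*Y) = 2*Y*(-12 + Y))
n(O) = 4 + O² (n(O) = 4 + O*O = 4 + O²)
p = 7 (p = 385 - 2*(-9)*(-12 - 9) = 385 - 2*(-9)*(-21) = 385 - 1*378 = 385 - 378 = 7)
q(-31, -20)*(p + n(X(5, -6))) = -(7 + (4 + (-6)²)) = -(7 + (4 + 36)) = -(7 + 40) = -1*47 = -47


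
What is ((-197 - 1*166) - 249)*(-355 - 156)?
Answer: 312732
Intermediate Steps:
((-197 - 1*166) - 249)*(-355 - 156) = ((-197 - 166) - 249)*(-511) = (-363 - 249)*(-511) = -612*(-511) = 312732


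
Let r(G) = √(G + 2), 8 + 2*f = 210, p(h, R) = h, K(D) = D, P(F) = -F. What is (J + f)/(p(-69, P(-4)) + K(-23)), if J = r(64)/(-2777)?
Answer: -101/92 + √66/255484 ≈ -1.0978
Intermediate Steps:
f = 101 (f = -4 + (½)*210 = -4 + 105 = 101)
r(G) = √(2 + G)
J = -√66/2777 (J = √(2 + 64)/(-2777) = √66*(-1/2777) = -√66/2777 ≈ -0.0029255)
(J + f)/(p(-69, P(-4)) + K(-23)) = (-√66/2777 + 101)/(-69 - 23) = (101 - √66/2777)/(-92) = (101 - √66/2777)*(-1/92) = -101/92 + √66/255484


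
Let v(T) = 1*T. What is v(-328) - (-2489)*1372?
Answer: 3414580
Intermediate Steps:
v(T) = T
v(-328) - (-2489)*1372 = -328 - (-2489)*1372 = -328 - 1*(-3414908) = -328 + 3414908 = 3414580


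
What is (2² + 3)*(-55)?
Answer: -385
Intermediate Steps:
(2² + 3)*(-55) = (4 + 3)*(-55) = 7*(-55) = -385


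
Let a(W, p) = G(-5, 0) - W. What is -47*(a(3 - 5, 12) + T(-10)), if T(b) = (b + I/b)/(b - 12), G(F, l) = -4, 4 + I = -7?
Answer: 16497/220 ≈ 74.986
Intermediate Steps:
I = -11 (I = -4 - 7 = -11)
a(W, p) = -4 - W
T(b) = (b - 11/b)/(-12 + b) (T(b) = (b - 11/b)/(b - 12) = (b - 11/b)/(-12 + b))
-47*(a(3 - 5, 12) + T(-10)) = -47*((-4 - (3 - 5)) + (-11 + (-10)²)/((-10)*(-12 - 10))) = -47*((-4 - 1*(-2)) - ⅒*(-11 + 100)/(-22)) = -47*((-4 + 2) - ⅒*(-1/22)*89) = -47*(-2 + 89/220) = -47*(-351/220) = 16497/220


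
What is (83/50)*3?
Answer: 249/50 ≈ 4.9800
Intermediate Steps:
(83/50)*3 = 249/50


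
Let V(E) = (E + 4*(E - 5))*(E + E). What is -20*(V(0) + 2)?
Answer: -40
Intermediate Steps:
V(E) = 2*E*(-20 + 5*E) (V(E) = (E + 4*(-5 + E))*(2*E) = (E + (-20 + 4*E))*(2*E) = (-20 + 5*E)*(2*E) = 2*E*(-20 + 5*E))
-20*(V(0) + 2) = -20*(10*0*(-4 + 0) + 2) = -20*(10*0*(-4) + 2) = -20*(0 + 2) = -20*2 = -40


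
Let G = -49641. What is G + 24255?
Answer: -25386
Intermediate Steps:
G + 24255 = -49641 + 24255 = -25386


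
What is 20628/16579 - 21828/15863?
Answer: -34664448/262992677 ≈ -0.13181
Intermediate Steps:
20628/16579 - 21828/15863 = -34664448/262992677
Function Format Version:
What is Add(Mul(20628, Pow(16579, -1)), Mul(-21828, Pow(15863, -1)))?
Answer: Rational(-34664448, 262992677) ≈ -0.13181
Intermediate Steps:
Add(Mul(20628, Pow(16579, -1)), Mul(-21828, Pow(15863, -1))) = Add(Mul(20628, Rational(1, 16579)), Mul(-21828, Rational(1, 15863))) = Add(Rational(20628, 16579), Rational(-21828, 15863)) = Rational(-34664448, 262992677)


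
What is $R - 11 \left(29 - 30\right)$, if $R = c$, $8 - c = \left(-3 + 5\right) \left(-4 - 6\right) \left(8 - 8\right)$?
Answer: $19$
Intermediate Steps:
$c = 8$ ($c = 8 - \left(-3 + 5\right) \left(-4 - 6\right) \left(8 - 8\right) = 8 - 2 \left(-10\right) 0 = 8 - \left(-20\right) 0 = 8 - 0 = 8 + 0 = 8$)
$R = 8$
$R - 11 \left(29 - 30\right) = 8 - 11 \left(29 - 30\right) = 8 - -11 = 8 + 11 = 19$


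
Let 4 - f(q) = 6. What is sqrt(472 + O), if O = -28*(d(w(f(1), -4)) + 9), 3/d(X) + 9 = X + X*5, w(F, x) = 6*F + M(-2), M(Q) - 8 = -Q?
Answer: 4*sqrt(14) ≈ 14.967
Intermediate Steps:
M(Q) = 8 - Q
f(q) = -2 (f(q) = 4 - 1*6 = 4 - 6 = -2)
w(F, x) = 10 + 6*F (w(F, x) = 6*F + (8 - 1*(-2)) = 6*F + (8 + 2) = 6*F + 10 = 10 + 6*F)
d(X) = 3/(-9 + 6*X) (d(X) = 3/(-9 + (X + X*5)) = 3/(-9 + (X + 5*X)) = 3/(-9 + 6*X))
O = -248 (O = -28*(1/(-3 + 2*(10 + 6*(-2))) + 9) = -28*(1/(-3 + 2*(10 - 12)) + 9) = -28*(1/(-3 + 2*(-2)) + 9) = -28*(1/(-3 - 4) + 9) = -28*(1/(-7) + 9) = -28*(-1/7 + 9) = -28*62/7 = -248)
sqrt(472 + O) = sqrt(472 - 248) = sqrt(224) = 4*sqrt(14)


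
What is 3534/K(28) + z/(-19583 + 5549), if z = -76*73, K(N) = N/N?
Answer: 24800852/7017 ≈ 3534.4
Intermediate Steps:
K(N) = 1
z = -5548
3534/K(28) + z/(-19583 + 5549) = 3534/1 - 5548/(-19583 + 5549) = 3534*1 - 5548/(-14034) = 3534 - 5548*(-1/14034) = 3534 + 2774/7017 = 24800852/7017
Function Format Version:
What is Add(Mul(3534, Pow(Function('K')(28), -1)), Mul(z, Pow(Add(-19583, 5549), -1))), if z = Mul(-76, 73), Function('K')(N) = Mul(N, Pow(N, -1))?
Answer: Rational(24800852, 7017) ≈ 3534.4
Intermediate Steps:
Function('K')(N) = 1
z = -5548
Add(Mul(3534, Pow(Function('K')(28), -1)), Mul(z, Pow(Add(-19583, 5549), -1))) = Add(Mul(3534, Pow(1, -1)), Mul(-5548, Pow(Add(-19583, 5549), -1))) = Add(Mul(3534, 1), Mul(-5548, Pow(-14034, -1))) = Add(3534, Mul(-5548, Rational(-1, 14034))) = Add(3534, Rational(2774, 7017)) = Rational(24800852, 7017)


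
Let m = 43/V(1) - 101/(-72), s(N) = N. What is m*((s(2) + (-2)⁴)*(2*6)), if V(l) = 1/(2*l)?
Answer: 18879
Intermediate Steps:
V(l) = 1/(2*l)
m = 6293/72 (m = 43/(((½)/1)) - 101/(-72) = 43/(((½)*1)) - 101*(-1/72) = 43/(½) + 101/72 = 43*2 + 101/72 = 86 + 101/72 = 6293/72 ≈ 87.403)
m*((s(2) + (-2)⁴)*(2*6)) = 6293*((2 + (-2)⁴)*(2*6))/72 = 6293*((2 + 16)*12)/72 = 6293*(18*12)/72 = (6293/72)*216 = 18879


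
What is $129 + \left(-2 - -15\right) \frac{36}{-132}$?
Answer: $\frac{1380}{11} \approx 125.45$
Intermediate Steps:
$129 + \left(-2 - -15\right) \frac{36}{-132} = 129 + \left(-2 + 15\right) 36 \left(- \frac{1}{132}\right) = 129 + 13 \left(- \frac{3}{11}\right) = 129 - \frac{39}{11} = \frac{1380}{11}$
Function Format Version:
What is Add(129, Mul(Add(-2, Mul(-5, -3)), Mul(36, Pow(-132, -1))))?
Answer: Rational(1380, 11) ≈ 125.45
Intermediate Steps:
Add(129, Mul(Add(-2, Mul(-5, -3)), Mul(36, Pow(-132, -1)))) = Add(129, Mul(Add(-2, 15), Mul(36, Rational(-1, 132)))) = Add(129, Mul(13, Rational(-3, 11))) = Add(129, Rational(-39, 11)) = Rational(1380, 11)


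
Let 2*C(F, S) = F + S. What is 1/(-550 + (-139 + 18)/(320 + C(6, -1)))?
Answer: -645/354992 ≈ -0.0018169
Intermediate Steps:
C(F, S) = F/2 + S/2 (C(F, S) = (F + S)/2 = F/2 + S/2)
1/(-550 + (-139 + 18)/(320 + C(6, -1))) = 1/(-550 + (-139 + 18)/(320 + ((½)*6 + (½)*(-1)))) = 1/(-550 - 121/(320 + (3 - ½))) = 1/(-550 - 121/(320 + 5/2)) = 1/(-550 - 121/645/2) = 1/(-550 - 121*2/645) = 1/(-550 - 242/645) = 1/(-354992/645) = -645/354992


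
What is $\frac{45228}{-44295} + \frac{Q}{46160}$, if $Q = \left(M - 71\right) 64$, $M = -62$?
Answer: $- \frac{10269848}{8519405} \approx -1.2055$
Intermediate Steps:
$Q = -8512$ ($Q = \left(-62 - 71\right) 64 = \left(-133\right) 64 = -8512$)
$\frac{45228}{-44295} + \frac{Q}{46160} = \frac{45228}{-44295} - \frac{8512}{46160} = 45228 \left(- \frac{1}{44295}\right) - \frac{532}{2885} = - \frac{15076}{14765} - \frac{532}{2885} = - \frac{10269848}{8519405}$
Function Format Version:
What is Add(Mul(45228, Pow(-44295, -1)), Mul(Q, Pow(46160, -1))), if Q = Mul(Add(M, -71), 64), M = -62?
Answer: Rational(-10269848, 8519405) ≈ -1.2055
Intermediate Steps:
Q = -8512 (Q = Mul(Add(-62, -71), 64) = Mul(-133, 64) = -8512)
Add(Mul(45228, Pow(-44295, -1)), Mul(Q, Pow(46160, -1))) = Add(Mul(45228, Pow(-44295, -1)), Mul(-8512, Pow(46160, -1))) = Add(Mul(45228, Rational(-1, 44295)), Mul(-8512, Rational(1, 46160))) = Add(Rational(-15076, 14765), Rational(-532, 2885)) = Rational(-10269848, 8519405)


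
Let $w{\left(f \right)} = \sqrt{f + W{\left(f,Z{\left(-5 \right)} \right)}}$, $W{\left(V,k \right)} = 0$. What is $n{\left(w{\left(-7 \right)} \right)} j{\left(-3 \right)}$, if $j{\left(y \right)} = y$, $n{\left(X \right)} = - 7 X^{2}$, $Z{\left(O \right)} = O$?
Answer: $-147$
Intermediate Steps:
$w{\left(f \right)} = \sqrt{f}$ ($w{\left(f \right)} = \sqrt{f + 0} = \sqrt{f}$)
$n{\left(w{\left(-7 \right)} \right)} j{\left(-3 \right)} = - 7 \left(\sqrt{-7}\right)^{2} \left(-3\right) = - 7 \left(i \sqrt{7}\right)^{2} \left(-3\right) = \left(-7\right) \left(-7\right) \left(-3\right) = 49 \left(-3\right) = -147$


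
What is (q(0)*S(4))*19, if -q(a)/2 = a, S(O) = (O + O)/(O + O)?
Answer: 0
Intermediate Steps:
S(O) = 1 (S(O) = (2*O)/((2*O)) = (2*O)*(1/(2*O)) = 1)
q(a) = -2*a
(q(0)*S(4))*19 = (-2*0*1)*19 = (0*1)*19 = 0*19 = 0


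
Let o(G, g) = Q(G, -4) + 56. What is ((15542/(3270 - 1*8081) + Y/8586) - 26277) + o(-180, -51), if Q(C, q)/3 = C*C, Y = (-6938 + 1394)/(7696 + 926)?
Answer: 702169349327275/9893085417 ≈ 70976.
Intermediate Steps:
Y = -308/479 (Y = -5544/8622 = -5544*1/8622 = -308/479 ≈ -0.64301)
Q(C, q) = 3*C**2 (Q(C, q) = 3*(C*C) = 3*C**2)
o(G, g) = 56 + 3*G**2 (o(G, g) = 3*G**2 + 56 = 56 + 3*G**2)
((15542/(3270 - 1*8081) + Y/8586) - 26277) + o(-180, -51) = ((15542/(3270 - 1*8081) - 308/479/8586) - 26277) + (56 + 3*(-180)**2) = ((15542/(3270 - 8081) - 308/479*1/8586) - 26277) + (56 + 3*32400) = ((15542/(-4811) - 154/2056347) - 26277) + (56 + 97200) = ((15542*(-1/4811) - 154/2056347) - 26277) + 97256 = ((-15542/4811 - 154/2056347) - 26277) + 97256 = (-31960485968/9893085417 - 26277) + 97256 = -259992565988477/9893085417 + 97256 = 702169349327275/9893085417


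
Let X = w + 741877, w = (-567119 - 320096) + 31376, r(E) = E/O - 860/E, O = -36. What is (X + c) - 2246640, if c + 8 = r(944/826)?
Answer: -297531679/126 ≈ -2.3614e+6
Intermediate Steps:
r(E) = -860/E - E/36 (r(E) = E/(-36) - 860/E = E*(-1/36) - 860/E = -E/36 - 860/E = -860/E - E/36)
w = -855839 (w = -887215 + 31376 = -855839)
c = -95827/126 (c = -8 + (-860/(944/826) - 236/(9*826)) = -8 + (-860/(944*(1/826)) - 236/(9*826)) = -8 + (-860/8/7 - 1/36*8/7) = -8 + (-860*7/8 - 2/63) = -8 + (-1505/2 - 2/63) = -8 - 94819/126 = -95827/126 ≈ -760.53)
X = -113962 (X = -855839 + 741877 = -113962)
(X + c) - 2246640 = (-113962 - 95827/126) - 2246640 = -14455039/126 - 2246640 = -297531679/126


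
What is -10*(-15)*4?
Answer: 600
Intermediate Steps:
-10*(-15)*4 = 150*4 = 600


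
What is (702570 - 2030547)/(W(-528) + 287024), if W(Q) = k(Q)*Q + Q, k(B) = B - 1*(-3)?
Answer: -189711/80528 ≈ -2.3558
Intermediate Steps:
k(B) = 3 + B (k(B) = B + 3 = 3 + B)
W(Q) = Q + Q*(3 + Q) (W(Q) = (3 + Q)*Q + Q = Q*(3 + Q) + Q = Q + Q*(3 + Q))
(702570 - 2030547)/(W(-528) + 287024) = (702570 - 2030547)/(-528*(4 - 528) + 287024) = -1327977/(-528*(-524) + 287024) = -1327977/(276672 + 287024) = -1327977/563696 = -1327977*1/563696 = -189711/80528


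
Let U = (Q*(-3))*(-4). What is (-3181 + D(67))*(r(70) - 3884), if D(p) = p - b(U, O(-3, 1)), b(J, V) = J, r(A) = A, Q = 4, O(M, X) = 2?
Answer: 12059868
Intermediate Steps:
U = 48 (U = (4*(-3))*(-4) = -12*(-4) = 48)
D(p) = -48 + p (D(p) = p - 1*48 = p - 48 = -48 + p)
(-3181 + D(67))*(r(70) - 3884) = (-3181 + (-48 + 67))*(70 - 3884) = (-3181 + 19)*(-3814) = -3162*(-3814) = 12059868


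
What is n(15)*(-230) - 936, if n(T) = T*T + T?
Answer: -56136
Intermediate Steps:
n(T) = T + T² (n(T) = T² + T = T + T²)
n(15)*(-230) - 936 = (15*(1 + 15))*(-230) - 936 = (15*16)*(-230) - 936 = 240*(-230) - 936 = -55200 - 936 = -56136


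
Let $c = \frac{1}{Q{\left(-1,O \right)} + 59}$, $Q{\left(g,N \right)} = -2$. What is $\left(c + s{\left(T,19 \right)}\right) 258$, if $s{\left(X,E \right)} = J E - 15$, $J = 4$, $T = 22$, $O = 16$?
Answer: $\frac{299108}{19} \approx 15743.0$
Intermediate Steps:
$s{\left(X,E \right)} = -15 + 4 E$ ($s{\left(X,E \right)} = 4 E - 15 = -15 + 4 E$)
$c = \frac{1}{57}$ ($c = \frac{1}{-2 + 59} = \frac{1}{57} \approx 0.017544$)
$\left(c + s{\left(T,19 \right)}\right) 258 = \left(\frac{1}{57} + \left(-15 + 4 \cdot 19\right)\right) 258 = \left(\frac{1}{57} + \left(-15 + 76\right)\right) 258 = \left(\frac{1}{57} + 61\right) 258 = \frac{3478}{57} \cdot 258 = \frac{299108}{19}$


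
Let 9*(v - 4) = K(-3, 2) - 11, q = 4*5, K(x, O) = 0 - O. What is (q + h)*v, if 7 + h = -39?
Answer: -598/9 ≈ -66.444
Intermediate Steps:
h = -46 (h = -7 - 39 = -46)
K(x, O) = -O
q = 20
v = 23/9 (v = 4 + (-1*2 - 11)/9 = 4 + (-2 - 11)/9 = 4 + (⅑)*(-13) = 4 - 13/9 = 23/9 ≈ 2.5556)
(q + h)*v = (20 - 46)*(23/9) = -26*23/9 = -598/9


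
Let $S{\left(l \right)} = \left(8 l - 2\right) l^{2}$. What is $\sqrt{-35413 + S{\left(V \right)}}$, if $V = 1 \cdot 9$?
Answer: $7 i \sqrt{607} \approx 172.46 i$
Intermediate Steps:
$V = 9$
$S{\left(l \right)} = l^{2} \left(-2 + 8 l\right)$ ($S{\left(l \right)} = \left(-2 + 8 l\right) l^{2} = l^{2} \left(-2 + 8 l\right)$)
$\sqrt{-35413 + S{\left(V \right)}} = \sqrt{-35413 + 9^{2} \left(-2 + 8 \cdot 9\right)} = \sqrt{-35413 + 81 \left(-2 + 72\right)} = \sqrt{-35413 + 81 \cdot 70} = \sqrt{-35413 + 5670} = \sqrt{-29743} = 7 i \sqrt{607}$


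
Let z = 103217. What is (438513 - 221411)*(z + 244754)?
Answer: 75545200042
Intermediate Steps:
(438513 - 221411)*(z + 244754) = (438513 - 221411)*(103217 + 244754) = 217102*347971 = 75545200042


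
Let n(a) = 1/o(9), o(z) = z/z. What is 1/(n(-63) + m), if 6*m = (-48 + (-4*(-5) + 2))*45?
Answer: -1/194 ≈ -0.0051546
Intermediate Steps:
o(z) = 1
n(a) = 1 (n(a) = 1/1 = 1)
m = -195 (m = ((-48 + (-4*(-5) + 2))*45)/6 = ((-48 + (20 + 2))*45)/6 = ((-48 + 22)*45)/6 = (-26*45)/6 = (⅙)*(-1170) = -195)
1/(n(-63) + m) = 1/(1 - 195) = 1/(-194) = -1/194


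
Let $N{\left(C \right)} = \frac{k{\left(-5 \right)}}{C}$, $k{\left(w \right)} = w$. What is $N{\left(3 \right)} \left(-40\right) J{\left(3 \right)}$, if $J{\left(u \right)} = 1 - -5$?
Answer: $400$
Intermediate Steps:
$J{\left(u \right)} = 6$ ($J{\left(u \right)} = 1 + 5 = 6$)
$N{\left(C \right)} = - \frac{5}{C}$
$N{\left(3 \right)} \left(-40\right) J{\left(3 \right)} = - \frac{5}{3} \left(-40\right) 6 = \left(-5\right) \frac{1}{3} \left(-40\right) 6 = \left(- \frac{5}{3}\right) \left(-40\right) 6 = \frac{200}{3} \cdot 6 = 400$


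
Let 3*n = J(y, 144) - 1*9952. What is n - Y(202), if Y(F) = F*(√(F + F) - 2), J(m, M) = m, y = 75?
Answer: -8665/3 - 404*√101 ≈ -6948.5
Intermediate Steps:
n = -9877/3 (n = (75 - 1*9952)/3 = (75 - 9952)/3 = (⅓)*(-9877) = -9877/3 ≈ -3292.3)
Y(F) = F*(-2 + √2*√F) (Y(F) = F*(√(2*F) - 2) = F*(√2*√F - 2) = F*(-2 + √2*√F))
n - Y(202) = -9877/3 - (-2*202 + √2*202^(3/2)) = -9877/3 - (-404 + √2*(202*√202)) = -9877/3 - (-404 + 404*√101) = -9877/3 + (404 - 404*√101) = -8665/3 - 404*√101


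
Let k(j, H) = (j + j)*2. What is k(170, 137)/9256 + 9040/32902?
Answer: 6627975/19033807 ≈ 0.34822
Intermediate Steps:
k(j, H) = 4*j (k(j, H) = (2*j)*2 = 4*j)
k(170, 137)/9256 + 9040/32902 = (4*170)/9256 + 9040/32902 = 680*(1/9256) + 9040*(1/32902) = 85/1157 + 4520/16451 = 6627975/19033807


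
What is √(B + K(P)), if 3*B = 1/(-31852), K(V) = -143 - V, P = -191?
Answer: √109571365743/47778 ≈ 6.9282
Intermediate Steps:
B = -1/95556 (B = (⅓)/(-31852) = (⅓)*(-1/31852) = -1/95556 ≈ -1.0465e-5)
√(B + K(P)) = √(-1/95556 + (-143 - 1*(-191))) = √(-1/95556 + (-143 + 191)) = √(-1/95556 + 48) = √(4586687/95556) = √109571365743/47778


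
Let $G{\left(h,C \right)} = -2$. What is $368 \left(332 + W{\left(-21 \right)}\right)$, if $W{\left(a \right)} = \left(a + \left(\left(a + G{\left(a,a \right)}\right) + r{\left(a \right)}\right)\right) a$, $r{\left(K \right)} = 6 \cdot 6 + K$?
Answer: $346288$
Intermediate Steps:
$r{\left(K \right)} = 36 + K$
$W{\left(a \right)} = a \left(34 + 3 a\right)$ ($W{\left(a \right)} = \left(a + \left(\left(a - 2\right) + \left(36 + a\right)\right)\right) a = \left(a + \left(\left(-2 + a\right) + \left(36 + a\right)\right)\right) a = \left(a + \left(34 + 2 a\right)\right) a = \left(34 + 3 a\right) a = a \left(34 + 3 a\right)$)
$368 \left(332 + W{\left(-21 \right)}\right) = 368 \left(332 - 21 \left(34 + 3 \left(-21\right)\right)\right) = 368 \left(332 - 21 \left(34 - 63\right)\right) = 368 \left(332 - -609\right) = 368 \left(332 + 609\right) = 368 \cdot 941 = 346288$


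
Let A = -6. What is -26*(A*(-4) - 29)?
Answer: 130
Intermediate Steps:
-26*(A*(-4) - 29) = -26*(-6*(-4) - 29) = -26*(24 - 29) = -26*(-5) = 130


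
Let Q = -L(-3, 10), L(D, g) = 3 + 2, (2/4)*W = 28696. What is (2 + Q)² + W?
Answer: 57401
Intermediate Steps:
W = 57392 (W = 2*28696 = 57392)
L(D, g) = 5
Q = -5 (Q = -1*5 = -5)
(2 + Q)² + W = (2 - 5)² + 57392 = (-3)² + 57392 = 9 + 57392 = 57401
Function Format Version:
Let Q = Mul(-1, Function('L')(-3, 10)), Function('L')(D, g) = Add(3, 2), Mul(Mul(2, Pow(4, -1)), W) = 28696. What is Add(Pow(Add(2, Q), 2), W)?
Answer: 57401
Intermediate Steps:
W = 57392 (W = Mul(2, 28696) = 57392)
Function('L')(D, g) = 5
Q = -5 (Q = Mul(-1, 5) = -5)
Add(Pow(Add(2, Q), 2), W) = Add(Pow(Add(2, -5), 2), 57392) = Add(Pow(-3, 2), 57392) = Add(9, 57392) = 57401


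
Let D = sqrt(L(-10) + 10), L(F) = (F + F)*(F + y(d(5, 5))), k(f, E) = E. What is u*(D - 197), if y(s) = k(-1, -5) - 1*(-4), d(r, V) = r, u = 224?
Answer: -44128 + 224*sqrt(230) ≈ -40731.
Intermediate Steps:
y(s) = -1 (y(s) = -5 - 1*(-4) = -5 + 4 = -1)
L(F) = 2*F*(-1 + F) (L(F) = (F + F)*(F - 1) = (2*F)*(-1 + F) = 2*F*(-1 + F))
D = sqrt(230) (D = sqrt(2*(-10)*(-1 - 10) + 10) = sqrt(2*(-10)*(-11) + 10) = sqrt(220 + 10) = sqrt(230) ≈ 15.166)
u*(D - 197) = 224*(sqrt(230) - 197) = 224*(-197 + sqrt(230)) = -44128 + 224*sqrt(230)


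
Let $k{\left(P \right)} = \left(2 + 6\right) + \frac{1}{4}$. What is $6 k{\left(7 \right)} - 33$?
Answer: $\frac{33}{2} \approx 16.5$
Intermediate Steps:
$k{\left(P \right)} = \frac{33}{4}$ ($k{\left(P \right)} = 8 + \frac{1}{4} = \frac{33}{4}$)
$6 k{\left(7 \right)} - 33 = 6 \cdot \frac{33}{4} - 33 = \frac{99}{2} - 33 = \frac{33}{2}$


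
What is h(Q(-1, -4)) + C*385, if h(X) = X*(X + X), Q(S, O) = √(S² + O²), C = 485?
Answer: 186759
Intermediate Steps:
Q(S, O) = √(O² + S²)
h(X) = 2*X² (h(X) = X*(2*X) = 2*X²)
h(Q(-1, -4)) + C*385 = 2*(√((-4)² + (-1)²))² + 485*385 = 2*(√(16 + 1))² + 186725 = 2*(√17)² + 186725 = 2*17 + 186725 = 34 + 186725 = 186759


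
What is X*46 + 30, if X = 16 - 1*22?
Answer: -246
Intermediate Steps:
X = -6 (X = 16 - 22 = -6)
X*46 + 30 = -6*46 + 30 = -276 + 30 = -246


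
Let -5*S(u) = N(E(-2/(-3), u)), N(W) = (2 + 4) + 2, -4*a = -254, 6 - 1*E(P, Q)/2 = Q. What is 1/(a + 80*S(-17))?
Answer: -2/129 ≈ -0.015504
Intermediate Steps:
E(P, Q) = 12 - 2*Q
a = 127/2 (a = -1/4*(-254) = 127/2 ≈ 63.500)
N(W) = 8 (N(W) = 6 + 2 = 8)
S(u) = -8/5 (S(u) = -1/5*8 = -8/5)
1/(a + 80*S(-17)) = 1/(127/2 + 80*(-8/5)) = 1/(127/2 - 128) = 1/(-129/2) = -2/129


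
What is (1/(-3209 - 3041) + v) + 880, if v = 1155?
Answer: 12718749/6250 ≈ 2035.0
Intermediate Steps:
(1/(-3209 - 3041) + v) + 880 = (1/(-3209 - 3041) + 1155) + 880 = (1/(-6250) + 1155) + 880 = (-1/6250 + 1155) + 880 = 7218749/6250 + 880 = 12718749/6250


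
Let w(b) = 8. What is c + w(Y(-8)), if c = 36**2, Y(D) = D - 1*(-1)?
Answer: 1304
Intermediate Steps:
Y(D) = 1 + D (Y(D) = D + 1 = 1 + D)
c = 1296
c + w(Y(-8)) = 1296 + 8 = 1304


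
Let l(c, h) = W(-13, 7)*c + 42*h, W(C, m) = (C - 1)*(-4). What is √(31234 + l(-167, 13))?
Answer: 6*√623 ≈ 149.76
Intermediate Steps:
W(C, m) = 4 - 4*C (W(C, m) = (-1 + C)*(-4) = 4 - 4*C)
l(c, h) = 42*h + 56*c (l(c, h) = (4 - 4*(-13))*c + 42*h = (4 + 52)*c + 42*h = 56*c + 42*h = 42*h + 56*c)
√(31234 + l(-167, 13)) = √(31234 + (42*13 + 56*(-167))) = √(31234 + (546 - 9352)) = √(31234 - 8806) = √22428 = 6*√623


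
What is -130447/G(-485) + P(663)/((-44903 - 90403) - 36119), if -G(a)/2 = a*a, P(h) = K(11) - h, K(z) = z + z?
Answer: 906537417/3225875650 ≈ 0.28102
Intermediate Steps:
K(z) = 2*z
P(h) = 22 - h (P(h) = 2*11 - h = 22 - h)
G(a) = -2*a**2 (G(a) = -2*a*a = -2*a**2)
-130447/G(-485) + P(663)/((-44903 - 90403) - 36119) = -130447/((-2*(-485)**2)) + (22 - 1*663)/((-44903 - 90403) - 36119) = -130447/((-2*235225)) + (22 - 663)/(-135306 - 36119) = -130447/(-470450) - 641/(-171425) = -130447*(-1/470450) - 641*(-1/171425) = 130447/470450 + 641/171425 = 906537417/3225875650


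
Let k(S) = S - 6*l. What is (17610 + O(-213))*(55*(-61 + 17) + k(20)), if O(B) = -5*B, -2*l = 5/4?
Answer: -178999875/4 ≈ -4.4750e+7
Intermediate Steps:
l = -5/8 (l = -5/(2*4) = -1/2*5/4 = -5/8 ≈ -0.62500)
k(S) = 15/4 + S (k(S) = S - 6*(-5/8) = S + 15/4 = 15/4 + S)
(17610 + O(-213))*(55*(-61 + 17) + k(20)) = (17610 - 5*(-213))*(55*(-61 + 17) + (15/4 + 20)) = (17610 + 1065)*(55*(-44) + 95/4) = 18675*(-2420 + 95/4) = 18675*(-9585/4) = -178999875/4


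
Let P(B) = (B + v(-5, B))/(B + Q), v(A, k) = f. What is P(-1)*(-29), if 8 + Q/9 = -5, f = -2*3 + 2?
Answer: -145/118 ≈ -1.2288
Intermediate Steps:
f = -4 (f = -6 + 2 = -4)
v(A, k) = -4
Q = -117 (Q = -72 + 9*(-5) = -72 - 45 = -117)
P(B) = (-4 + B)/(-117 + B) (P(B) = (B - 4)/(B - 117) = (-4 + B)/(-117 + B))
P(-1)*(-29) = ((-4 - 1)/(-117 - 1))*(-29) = (-5/(-118))*(-29) = -1/118*(-5)*(-29) = (5/118)*(-29) = -145/118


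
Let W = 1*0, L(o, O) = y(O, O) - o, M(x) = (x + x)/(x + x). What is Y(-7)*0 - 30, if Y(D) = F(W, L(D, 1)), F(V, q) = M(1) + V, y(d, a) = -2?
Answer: -30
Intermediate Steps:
M(x) = 1 (M(x) = (2*x)/((2*x)) = (2*x)*(1/(2*x)) = 1)
L(o, O) = -2 - o
W = 0
F(V, q) = 1 + V
Y(D) = 1 (Y(D) = 1 + 0 = 1)
Y(-7)*0 - 30 = 1*0 - 30 = 0 - 30 = -30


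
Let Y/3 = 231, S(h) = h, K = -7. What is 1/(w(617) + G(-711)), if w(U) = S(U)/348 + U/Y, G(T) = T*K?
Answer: 80388/400305175 ≈ 0.00020082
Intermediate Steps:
Y = 693 (Y = 3*231 = 693)
G(T) = -7*T (G(T) = T*(-7) = -7*T)
w(U) = 347*U/80388 (w(U) = U/348 + U/693 = 347*U/80388)
1/(w(617) + G(-711)) = 1/((347/80388)*617 - 7*(-711)) = 1/(214099/80388 + 4977) = 1/(400305175/80388) = 80388/400305175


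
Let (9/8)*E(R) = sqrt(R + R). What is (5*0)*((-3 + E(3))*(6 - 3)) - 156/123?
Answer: -52/41 ≈ -1.2683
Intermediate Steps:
E(R) = 8*sqrt(2)*sqrt(R)/9 (E(R) = 8*sqrt(R + R)/9 = 8*sqrt(2*R)/9 = 8*(sqrt(2)*sqrt(R))/9 = 8*sqrt(2)*sqrt(R)/9)
(5*0)*((-3 + E(3))*(6 - 3)) - 156/123 = (5*0)*((-3 + 8*sqrt(2)*sqrt(3)/9)*(6 - 3)) - 156/123 = 0*((-3 + 8*sqrt(6)/9)*3) + (1/123)*(-156) = 0*(-9 + 8*sqrt(6)/3) - 52/41 = 0 - 52/41 = -52/41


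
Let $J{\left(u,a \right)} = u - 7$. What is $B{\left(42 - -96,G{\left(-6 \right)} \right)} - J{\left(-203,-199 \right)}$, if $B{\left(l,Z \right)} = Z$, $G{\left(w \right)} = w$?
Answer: $204$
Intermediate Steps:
$J{\left(u,a \right)} = -7 + u$
$B{\left(42 - -96,G{\left(-6 \right)} \right)} - J{\left(-203,-199 \right)} = -6 - \left(-7 - 203\right) = -6 - -210 = -6 + 210 = 204$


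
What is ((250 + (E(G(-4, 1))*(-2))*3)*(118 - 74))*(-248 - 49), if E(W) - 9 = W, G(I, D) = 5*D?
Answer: -2169288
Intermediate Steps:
E(W) = 9 + W
((250 + (E(G(-4, 1))*(-2))*3)*(118 - 74))*(-248 - 49) = ((250 + ((9 + 5*1)*(-2))*3)*(118 - 74))*(-248 - 49) = ((250 + ((9 + 5)*(-2))*3)*44)*(-297) = ((250 + (14*(-2))*3)*44)*(-297) = ((250 - 28*3)*44)*(-297) = ((250 - 84)*44)*(-297) = (166*44)*(-297) = 7304*(-297) = -2169288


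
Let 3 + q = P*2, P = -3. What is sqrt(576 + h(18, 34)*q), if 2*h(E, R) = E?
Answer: 3*sqrt(55) ≈ 22.249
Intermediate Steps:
h(E, R) = E/2
q = -9 (q = -3 - 3*2 = -3 - 6 = -9)
sqrt(576 + h(18, 34)*q) = sqrt(576 + ((1/2)*18)*(-9)) = sqrt(576 + 9*(-9)) = sqrt(576 - 81) = sqrt(495) = 3*sqrt(55)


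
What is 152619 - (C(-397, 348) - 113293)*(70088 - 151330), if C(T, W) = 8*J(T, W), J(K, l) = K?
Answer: -9462021879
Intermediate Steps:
C(T, W) = 8*T
152619 - (C(-397, 348) - 113293)*(70088 - 151330) = 152619 - (8*(-397) - 113293)*(70088 - 151330) = 152619 - (-3176 - 113293)*(-81242) = 152619 - (-116469)*(-81242) = 152619 - 1*9462174498 = 152619 - 9462174498 = -9462021879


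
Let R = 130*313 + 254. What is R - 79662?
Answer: -38718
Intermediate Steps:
R = 40944 (R = 40690 + 254 = 40944)
R - 79662 = 40944 - 79662 = -38718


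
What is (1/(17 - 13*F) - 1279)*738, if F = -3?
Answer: -26428887/28 ≈ -9.4389e+5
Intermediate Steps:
(1/(17 - 13*F) - 1279)*738 = (1/(17 - 13*(-3)) - 1279)*738 = (1/(17 + 39) - 1279)*738 = (1/56 - 1279)*738 = -71623/56*738 = -26428887/28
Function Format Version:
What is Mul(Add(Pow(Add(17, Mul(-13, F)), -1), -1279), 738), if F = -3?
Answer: Rational(-26428887, 28) ≈ -9.4389e+5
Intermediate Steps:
Mul(Add(Pow(Add(17, Mul(-13, F)), -1), -1279), 738) = Mul(Add(Pow(Add(17, Mul(-13, -3)), -1), -1279), 738) = Mul(Add(Pow(Add(17, 39), -1), -1279), 738) = Mul(Add(Pow(56, -1), -1279), 738) = Mul(Add(Rational(1, 56), -1279), 738) = Mul(Rational(-71623, 56), 738) = Rational(-26428887, 28)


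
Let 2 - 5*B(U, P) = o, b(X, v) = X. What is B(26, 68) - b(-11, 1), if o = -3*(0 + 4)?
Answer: 69/5 ≈ 13.800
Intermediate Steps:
o = -12 (o = -3*4 = -12)
B(U, P) = 14/5 (B(U, P) = 2/5 - 1/5*(-12) = 2/5 + 12/5 = 14/5)
B(26, 68) - b(-11, 1) = 14/5 - 1*(-11) = 14/5 + 11 = 69/5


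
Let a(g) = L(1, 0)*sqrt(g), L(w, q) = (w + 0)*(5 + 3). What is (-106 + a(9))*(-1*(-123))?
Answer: -10086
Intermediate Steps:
L(w, q) = 8*w (L(w, q) = w*8 = 8*w)
a(g) = 8*sqrt(g) (a(g) = (8*1)*sqrt(g) = 8*sqrt(g))
(-106 + a(9))*(-1*(-123)) = (-106 + 8*sqrt(9))*(-1*(-123)) = (-106 + 8*3)*123 = (-106 + 24)*123 = -82*123 = -10086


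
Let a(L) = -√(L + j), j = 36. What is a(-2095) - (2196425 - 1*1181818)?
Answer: -1014607 - I*√2059 ≈ -1.0146e+6 - 45.376*I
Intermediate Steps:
a(L) = -√(36 + L) (a(L) = -√(L + 36) = -√(36 + L))
a(-2095) - (2196425 - 1*1181818) = -√(36 - 2095) - (2196425 - 1*1181818) = -√(-2059) - (2196425 - 1181818) = -I*√2059 - 1*1014607 = -I*√2059 - 1014607 = -1014607 - I*√2059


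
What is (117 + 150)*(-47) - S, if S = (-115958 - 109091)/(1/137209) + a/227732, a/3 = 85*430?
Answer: 206825771661791/6698 ≈ 3.0879e+10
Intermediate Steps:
a = 109650 (a = 3*(85*430) = 3*36550 = 109650)
S = -206825855714993/6698 (S = (-115958 - 109091)/(1/137209) + 109650/227732 = -225049/1/137209 + 109650*(1/227732) = -225049*137209 + 3225/6698 = -30878748241 + 3225/6698 = -206825855714993/6698 ≈ -3.0879e+10)
(117 + 150)*(-47) - S = (117 + 150)*(-47) - 1*(-206825855714993/6698) = 267*(-47) + 206825855714993/6698 = -12549 + 206825855714993/6698 = 206825771661791/6698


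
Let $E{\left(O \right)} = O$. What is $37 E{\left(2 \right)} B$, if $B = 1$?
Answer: $74$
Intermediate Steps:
$37 E{\left(2 \right)} B = 37 \cdot 2 \cdot 1 = 74 \cdot 1 = 74$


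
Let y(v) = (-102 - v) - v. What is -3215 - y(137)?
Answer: -2839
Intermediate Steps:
y(v) = -102 - 2*v
-3215 - y(137) = -3215 - (-102 - 2*137) = -3215 - (-102 - 274) = -3215 - 1*(-376) = -3215 + 376 = -2839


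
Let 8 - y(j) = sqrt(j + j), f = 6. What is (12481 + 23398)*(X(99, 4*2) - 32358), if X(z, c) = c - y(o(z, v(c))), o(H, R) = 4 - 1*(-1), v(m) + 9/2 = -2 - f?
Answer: -1160972682 + 35879*sqrt(10) ≈ -1.1609e+9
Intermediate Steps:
v(m) = -25/2 (v(m) = -9/2 + (-2 - 1*6) = -9/2 + (-2 - 6) = -9/2 - 8 = -25/2)
o(H, R) = 5 (o(H, R) = 4 + 1 = 5)
y(j) = 8 - sqrt(2)*sqrt(j) (y(j) = 8 - sqrt(j + j) = 8 - sqrt(2*j) = 8 - sqrt(2)*sqrt(j))
X(z, c) = -8 + c + sqrt(10) (X(z, c) = c - (8 - sqrt(2)*sqrt(5)) = c - (8 - sqrt(10)) = c + (-8 + sqrt(10)) = -8 + c + sqrt(10))
(12481 + 23398)*(X(99, 4*2) - 32358) = (12481 + 23398)*((-8 + 4*2 + sqrt(10)) - 32358) = 35879*((-8 + 8 + sqrt(10)) - 32358) = 35879*(sqrt(10) - 32358) = 35879*(-32358 + sqrt(10)) = -1160972682 + 35879*sqrt(10)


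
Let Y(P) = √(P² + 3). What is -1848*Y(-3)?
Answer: -3696*√3 ≈ -6401.7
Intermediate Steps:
Y(P) = √(3 + P²)
-1848*Y(-3) = -1848*√(3 + (-3)²) = -1848*√(3 + 9) = -1848*√12 = -1848*2*√3 = -3696*√3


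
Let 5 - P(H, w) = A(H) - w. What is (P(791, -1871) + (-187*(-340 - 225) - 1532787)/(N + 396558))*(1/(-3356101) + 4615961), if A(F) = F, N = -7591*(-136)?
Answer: -29419419421093060423100/2397823413167 ≈ -1.2269e+10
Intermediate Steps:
N = 1032376
P(H, w) = 5 + w - H (P(H, w) = 5 - (H - w) = 5 + (w - H) = 5 + w - H)
(P(791, -1871) + (-187*(-340 - 225) - 1532787)/(N + 396558))*(1/(-3356101) + 4615961) = ((5 - 1871 - 1*791) + (-187*(-340 - 225) - 1532787)/(1032376 + 396558))*(1/(-3356101) + 4615961) = ((5 - 1871 - 791) + (-187*(-565) - 1532787)/1428934)*(-1/3356101 + 4615961) = (-2657 + (105655 - 1532787)*(1/1428934))*(15491631328060/3356101) = (-2657 - 1427132*1/1428934)*(15491631328060/3356101) = (-2657 - 713566/714467)*(15491631328060/3356101) = -1899052385/714467*15491631328060/3356101 = -29419419421093060423100/2397823413167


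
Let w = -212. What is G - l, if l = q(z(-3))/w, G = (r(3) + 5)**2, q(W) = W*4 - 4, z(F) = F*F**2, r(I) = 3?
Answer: 3364/53 ≈ 63.472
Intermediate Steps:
z(F) = F**3
q(W) = -4 + 4*W (q(W) = 4*W - 4 = -4 + 4*W)
G = 64 (G = (3 + 5)**2 = 8**2 = 64)
l = 28/53 (l = (-4 + 4*(-3)**3)/(-212) = (-4 + 4*(-27))*(-1/212) = (-4 - 108)*(-1/212) = -112*(-1/212) = 28/53 ≈ 0.52830)
G - l = 64 - 1*28/53 = 64 - 28/53 = 3364/53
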